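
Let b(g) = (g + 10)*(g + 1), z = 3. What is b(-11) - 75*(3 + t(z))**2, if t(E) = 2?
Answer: -1865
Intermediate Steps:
b(g) = (1 + g)*(10 + g) (b(g) = (10 + g)*(1 + g) = (1 + g)*(10 + g))
b(-11) - 75*(3 + t(z))**2 = (10 + (-11)**2 + 11*(-11)) - 75*(3 + 2)**2 = (10 + 121 - 121) - 75*5**2 = 10 - 75*25 = 10 - 1875 = -1865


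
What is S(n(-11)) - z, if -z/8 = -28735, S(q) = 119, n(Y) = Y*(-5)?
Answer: -229761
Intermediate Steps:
n(Y) = -5*Y
z = 229880 (z = -8*(-28735) = 229880)
S(n(-11)) - z = 119 - 1*229880 = 119 - 229880 = -229761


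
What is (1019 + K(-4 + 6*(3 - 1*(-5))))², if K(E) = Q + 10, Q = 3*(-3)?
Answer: 1040400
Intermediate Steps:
Q = -9
K(E) = 1 (K(E) = -9 + 10 = 1)
(1019 + K(-4 + 6*(3 - 1*(-5))))² = (1019 + 1)² = 1020² = 1040400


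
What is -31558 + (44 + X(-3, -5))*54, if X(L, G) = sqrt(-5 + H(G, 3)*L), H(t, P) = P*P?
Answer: -29182 + 216*I*sqrt(2) ≈ -29182.0 + 305.47*I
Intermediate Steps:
H(t, P) = P**2
X(L, G) = sqrt(-5 + 9*L) (X(L, G) = sqrt(-5 + 3**2*L) = sqrt(-5 + 9*L))
-31558 + (44 + X(-3, -5))*54 = -31558 + (44 + sqrt(-5 + 9*(-3)))*54 = -31558 + (44 + sqrt(-5 - 27))*54 = -31558 + (44 + sqrt(-32))*54 = -31558 + (44 + 4*I*sqrt(2))*54 = -31558 + (2376 + 216*I*sqrt(2)) = -29182 + 216*I*sqrt(2)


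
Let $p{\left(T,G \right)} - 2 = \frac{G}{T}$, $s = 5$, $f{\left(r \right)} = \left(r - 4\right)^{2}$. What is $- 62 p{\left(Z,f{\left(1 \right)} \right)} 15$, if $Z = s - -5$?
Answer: $-2697$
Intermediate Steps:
$f{\left(r \right)} = \left(-4 + r\right)^{2}$
$Z = 10$ ($Z = 5 - -5 = 5 + 5 = 10$)
$p{\left(T,G \right)} = 2 + \frac{G}{T}$
$- 62 p{\left(Z,f{\left(1 \right)} \right)} 15 = - 62 \left(2 + \frac{\left(-4 + 1\right)^{2}}{10}\right) 15 = - 62 \left(2 + \left(-3\right)^{2} \cdot \frac{1}{10}\right) 15 = - 62 \left(2 + 9 \cdot \frac{1}{10}\right) 15 = - 62 \left(2 + \frac{9}{10}\right) 15 = \left(-62\right) \frac{29}{10} \cdot 15 = \left(- \frac{899}{5}\right) 15 = -2697$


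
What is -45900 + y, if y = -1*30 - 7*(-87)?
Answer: -45321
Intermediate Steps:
y = 579 (y = -30 + 609 = 579)
-45900 + y = -45900 + 579 = -45321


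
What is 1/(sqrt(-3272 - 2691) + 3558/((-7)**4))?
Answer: 8542758/34388167727 - 5764801*I*sqrt(5963)/34388167727 ≈ 0.00024842 - 0.012945*I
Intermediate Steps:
1/(sqrt(-3272 - 2691) + 3558/((-7)**4)) = 1/(sqrt(-5963) + 3558/2401) = 1/(I*sqrt(5963) + 3558*(1/2401)) = 1/(I*sqrt(5963) + 3558/2401) = 1/(3558/2401 + I*sqrt(5963))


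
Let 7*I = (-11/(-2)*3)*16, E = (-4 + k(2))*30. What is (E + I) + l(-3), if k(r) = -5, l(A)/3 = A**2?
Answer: -1437/7 ≈ -205.29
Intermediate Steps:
l(A) = 3*A**2
E = -270 (E = (-4 - 5)*30 = -9*30 = -270)
I = 264/7 (I = ((-11/(-2)*3)*16)/7 = ((-11*(-1/2)*3)*16)/7 = (((11/2)*3)*16)/7 = ((33/2)*16)/7 = (1/7)*264 = 264/7 ≈ 37.714)
(E + I) + l(-3) = (-270 + 264/7) + 3*(-3)**2 = -1626/7 + 3*9 = -1626/7 + 27 = -1437/7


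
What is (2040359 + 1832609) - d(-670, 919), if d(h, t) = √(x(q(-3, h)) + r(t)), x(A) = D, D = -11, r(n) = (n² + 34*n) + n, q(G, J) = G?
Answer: 3872968 - √876715 ≈ 3.8720e+6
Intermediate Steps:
r(n) = n² + 35*n
x(A) = -11
d(h, t) = √(-11 + t*(35 + t))
(2040359 + 1832609) - d(-670, 919) = (2040359 + 1832609) - √(-11 + 919*(35 + 919)) = 3872968 - √(-11 + 919*954) = 3872968 - √(-11 + 876726) = 3872968 - √876715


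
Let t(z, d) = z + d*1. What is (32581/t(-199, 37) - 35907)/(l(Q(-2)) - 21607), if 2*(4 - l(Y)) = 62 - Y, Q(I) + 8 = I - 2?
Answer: 1169903/701136 ≈ 1.6686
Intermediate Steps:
t(z, d) = d + z (t(z, d) = z + d = d + z)
Q(I) = -10 + I (Q(I) = -8 + (I - 2) = -8 + (-2 + I) = -10 + I)
l(Y) = -27 + Y/2 (l(Y) = 4 - (62 - Y)/2 = 4 + (-31 + Y/2) = -27 + Y/2)
(32581/t(-199, 37) - 35907)/(l(Q(-2)) - 21607) = (32581/(37 - 199) - 35907)/((-27 + (-10 - 2)/2) - 21607) = (32581/(-162) - 35907)/((-27 + (½)*(-12)) - 21607) = (32581*(-1/162) - 35907)/((-27 - 6) - 21607) = (-32581/162 - 35907)/(-33 - 21607) = -5849515/162/(-21640) = -5849515/162*(-1/21640) = 1169903/701136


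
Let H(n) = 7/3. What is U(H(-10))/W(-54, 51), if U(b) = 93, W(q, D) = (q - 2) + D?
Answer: -93/5 ≈ -18.600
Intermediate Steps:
H(n) = 7/3 (H(n) = 7*(1/3) = 7/3)
W(q, D) = -2 + D + q (W(q, D) = (-2 + q) + D = -2 + D + q)
U(H(-10))/W(-54, 51) = 93/(-2 + 51 - 54) = 93/(-5) = 93*(-1/5) = -93/5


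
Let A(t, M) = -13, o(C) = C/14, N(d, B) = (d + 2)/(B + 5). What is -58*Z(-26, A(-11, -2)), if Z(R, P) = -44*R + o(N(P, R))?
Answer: -9754063/147 ≈ -66354.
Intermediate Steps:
N(d, B) = (2 + d)/(5 + B)
o(C) = C/14 (o(C) = C*(1/14) = C/14)
Z(R, P) = -44*R + (2 + P)/(14*(5 + R)) (Z(R, P) = -44*R + ((2 + P)/(5 + R))/14 = -44*R + (2 + P)/(14*(5 + R)))
-58*Z(-26, A(-11, -2)) = -29*(2 - 13 - 616*(-26)*(5 - 26))/(7*(5 - 26)) = -29*(2 - 13 - 616*(-26)*(-21))/(7*(-21)) = -29*(-1)*(2 - 13 - 336336)/(7*21) = -29*(-1)*(-336347)/(7*21) = -58*336347/294 = -9754063/147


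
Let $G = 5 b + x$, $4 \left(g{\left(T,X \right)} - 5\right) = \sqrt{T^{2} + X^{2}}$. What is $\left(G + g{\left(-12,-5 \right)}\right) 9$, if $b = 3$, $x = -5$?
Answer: $\frac{657}{4} \approx 164.25$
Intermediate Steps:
$g{\left(T,X \right)} = 5 + \frac{\sqrt{T^{2} + X^{2}}}{4}$
$G = 10$ ($G = 5 \cdot 3 - 5 = 15 - 5 = 10$)
$\left(G + g{\left(-12,-5 \right)}\right) 9 = \left(10 + \left(5 + \frac{\sqrt{\left(-12\right)^{2} + \left(-5\right)^{2}}}{4}\right)\right) 9 = \left(10 + \left(5 + \frac{\sqrt{144 + 25}}{4}\right)\right) 9 = \left(10 + \left(5 + \frac{\sqrt{169}}{4}\right)\right) 9 = \left(10 + \left(5 + \frac{1}{4} \cdot 13\right)\right) 9 = \left(10 + \left(5 + \frac{13}{4}\right)\right) 9 = \left(10 + \frac{33}{4}\right) 9 = \frac{73}{4} \cdot 9 = \frac{657}{4}$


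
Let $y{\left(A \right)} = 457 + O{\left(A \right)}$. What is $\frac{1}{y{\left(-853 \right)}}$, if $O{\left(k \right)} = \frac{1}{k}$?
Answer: $\frac{853}{389820} \approx 0.0021882$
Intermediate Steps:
$y{\left(A \right)} = 457 + \frac{1}{A}$
$\frac{1}{y{\left(-853 \right)}} = \frac{1}{457 + \frac{1}{-853}} = \frac{1}{457 - \frac{1}{853}} = \frac{1}{\frac{389820}{853}} = \frac{853}{389820}$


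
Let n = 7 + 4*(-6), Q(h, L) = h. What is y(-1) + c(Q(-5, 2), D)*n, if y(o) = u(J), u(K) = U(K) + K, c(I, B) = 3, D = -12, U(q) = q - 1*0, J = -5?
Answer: -61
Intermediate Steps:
U(q) = q (U(q) = q + 0 = q)
u(K) = 2*K (u(K) = K + K = 2*K)
n = -17 (n = 7 - 24 = -17)
y(o) = -10 (y(o) = 2*(-5) = -10)
y(-1) + c(Q(-5, 2), D)*n = -10 + 3*(-17) = -10 - 51 = -61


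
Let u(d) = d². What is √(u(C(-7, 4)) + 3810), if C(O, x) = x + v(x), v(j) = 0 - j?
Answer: √3810 ≈ 61.725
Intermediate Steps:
v(j) = -j
C(O, x) = 0 (C(O, x) = x - x = 0)
√(u(C(-7, 4)) + 3810) = √(0² + 3810) = √(0 + 3810) = √3810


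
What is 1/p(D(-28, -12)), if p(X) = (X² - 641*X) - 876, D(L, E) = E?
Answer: 1/6960 ≈ 0.00014368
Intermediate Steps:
p(X) = -876 + X² - 641*X
1/p(D(-28, -12)) = 1/(-876 + (-12)² - 641*(-12)) = 1/(-876 + 144 + 7692) = 1/6960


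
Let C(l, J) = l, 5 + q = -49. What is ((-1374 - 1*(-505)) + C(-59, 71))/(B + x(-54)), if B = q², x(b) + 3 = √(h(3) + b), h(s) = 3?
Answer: -225272/707135 + 232*I*√51/2121405 ≈ -0.31857 + 0.000781*I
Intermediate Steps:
q = -54 (q = -5 - 49 = -54)
x(b) = -3 + √(3 + b)
B = 2916 (B = (-54)² = 2916)
((-1374 - 1*(-505)) + C(-59, 71))/(B + x(-54)) = ((-1374 - 1*(-505)) - 59)/(2916 + (-3 + √(3 - 54))) = ((-1374 + 505) - 59)/(2916 + (-3 + √(-51))) = (-869 - 59)/(2916 + (-3 + I*√51)) = -928/(2913 + I*√51)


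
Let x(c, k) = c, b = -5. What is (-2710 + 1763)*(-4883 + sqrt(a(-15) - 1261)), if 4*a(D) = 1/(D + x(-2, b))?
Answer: 4624201 - 947*I*sqrt(1457733)/34 ≈ 4.6242e+6 - 33629.0*I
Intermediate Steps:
a(D) = 1/(4*(-2 + D)) (a(D) = 1/(4*(D - 2)) = 1/(4*(-2 + D)))
(-2710 + 1763)*(-4883 + sqrt(a(-15) - 1261)) = (-2710 + 1763)*(-4883 + sqrt(1/(4*(-2 - 15)) - 1261)) = -947*(-4883 + sqrt((1/4)/(-17) - 1261)) = -947*(-4883 + sqrt((1/4)*(-1/17) - 1261)) = -947*(-4883 + sqrt(-1/68 - 1261)) = -947*(-4883 + sqrt(-85749/68)) = -947*(-4883 + I*sqrt(1457733)/34) = 4624201 - 947*I*sqrt(1457733)/34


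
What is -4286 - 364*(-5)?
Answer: -2466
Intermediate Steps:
-4286 - 364*(-5) = -4286 - 1*(-1820) = -4286 + 1820 = -2466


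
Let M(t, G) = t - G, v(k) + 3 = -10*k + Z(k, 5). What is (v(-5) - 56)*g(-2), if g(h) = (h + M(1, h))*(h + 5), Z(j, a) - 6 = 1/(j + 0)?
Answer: -48/5 ≈ -9.6000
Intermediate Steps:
Z(j, a) = 6 + 1/j (Z(j, a) = 6 + 1/(j + 0) = 6 + 1/j)
v(k) = 3 + 1/k - 10*k (v(k) = -3 + (-10*k + (6 + 1/k)) = -3 + (6 + 1/k - 10*k) = 3 + 1/k - 10*k)
g(h) = 5 + h (g(h) = (h + (1 - h))*(h + 5) = 1*(5 + h) = 5 + h)
(v(-5) - 56)*g(-2) = ((3 + 1/(-5) - 10*(-5)) - 56)*(5 - 2) = ((3 - ⅕ + 50) - 56)*3 = (264/5 - 56)*3 = -16/5*3 = -48/5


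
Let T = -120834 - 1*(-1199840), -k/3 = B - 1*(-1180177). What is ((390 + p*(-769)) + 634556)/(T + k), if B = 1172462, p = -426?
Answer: -962540/5978911 ≈ -0.16099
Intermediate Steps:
k = -7057917 (k = -3*(1172462 - 1*(-1180177)) = -3*(1172462 + 1180177) = -3*2352639 = -7057917)
T = 1079006 (T = -120834 + 1199840 = 1079006)
((390 + p*(-769)) + 634556)/(T + k) = ((390 - 426*(-769)) + 634556)/(1079006 - 7057917) = ((390 + 327594) + 634556)/(-5978911) = (327984 + 634556)*(-1/5978911) = 962540*(-1/5978911) = -962540/5978911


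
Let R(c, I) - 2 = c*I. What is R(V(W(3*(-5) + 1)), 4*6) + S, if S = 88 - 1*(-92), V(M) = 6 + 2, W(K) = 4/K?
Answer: 374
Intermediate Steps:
V(M) = 8
R(c, I) = 2 + I*c (R(c, I) = 2 + c*I = 2 + I*c)
S = 180 (S = 88 + 92 = 180)
R(V(W(3*(-5) + 1)), 4*6) + S = (2 + (4*6)*8) + 180 = (2 + 24*8) + 180 = (2 + 192) + 180 = 194 + 180 = 374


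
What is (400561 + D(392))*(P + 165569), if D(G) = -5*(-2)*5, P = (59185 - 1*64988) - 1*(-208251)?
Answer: 147431658387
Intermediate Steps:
P = 202448 (P = (59185 - 64988) + 208251 = -5803 + 208251 = 202448)
D(G) = 50 (D(G) = 10*5 = 50)
(400561 + D(392))*(P + 165569) = (400561 + 50)*(202448 + 165569) = 400611*368017 = 147431658387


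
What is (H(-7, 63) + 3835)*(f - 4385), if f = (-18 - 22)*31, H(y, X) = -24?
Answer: -21436875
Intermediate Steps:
f = -1240 (f = -40*31 = -1240)
(H(-7, 63) + 3835)*(f - 4385) = (-24 + 3835)*(-1240 - 4385) = 3811*(-5625) = -21436875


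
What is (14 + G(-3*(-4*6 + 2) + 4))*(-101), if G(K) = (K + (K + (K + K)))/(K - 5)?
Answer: -24038/13 ≈ -1849.1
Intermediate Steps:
G(K) = 4*K/(-5 + K) (G(K) = (K + (K + 2*K))/(-5 + K) = (K + 3*K)/(-5 + K) = (4*K)/(-5 + K) = 4*K/(-5 + K))
(14 + G(-3*(-4*6 + 2) + 4))*(-101) = (14 + 4*(-3*(-4*6 + 2) + 4)/(-5 + (-3*(-4*6 + 2) + 4)))*(-101) = (14 + 4*(-3*(-24 + 2) + 4)/(-5 + (-3*(-24 + 2) + 4)))*(-101) = (14 + 4*(-3*(-22) + 4)/(-5 + (-3*(-22) + 4)))*(-101) = (14 + 4*(66 + 4)/(-5 + (66 + 4)))*(-101) = (14 + 4*70/(-5 + 70))*(-101) = (14 + 4*70/65)*(-101) = (14 + 4*70*(1/65))*(-101) = (14 + 56/13)*(-101) = (238/13)*(-101) = -24038/13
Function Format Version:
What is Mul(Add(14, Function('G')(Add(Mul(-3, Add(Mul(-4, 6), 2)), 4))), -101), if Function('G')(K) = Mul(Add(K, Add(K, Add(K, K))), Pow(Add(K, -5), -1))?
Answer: Rational(-24038, 13) ≈ -1849.1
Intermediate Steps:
Function('G')(K) = Mul(4, K, Pow(Add(-5, K), -1)) (Function('G')(K) = Mul(Add(K, Add(K, Mul(2, K))), Pow(Add(-5, K), -1)) = Mul(Add(K, Mul(3, K)), Pow(Add(-5, K), -1)) = Mul(Mul(4, K), Pow(Add(-5, K), -1)) = Mul(4, K, Pow(Add(-5, K), -1)))
Mul(Add(14, Function('G')(Add(Mul(-3, Add(Mul(-4, 6), 2)), 4))), -101) = Mul(Add(14, Mul(4, Add(Mul(-3, Add(Mul(-4, 6), 2)), 4), Pow(Add(-5, Add(Mul(-3, Add(Mul(-4, 6), 2)), 4)), -1))), -101) = Mul(Add(14, Mul(4, Add(Mul(-3, Add(-24, 2)), 4), Pow(Add(-5, Add(Mul(-3, Add(-24, 2)), 4)), -1))), -101) = Mul(Add(14, Mul(4, Add(Mul(-3, -22), 4), Pow(Add(-5, Add(Mul(-3, -22), 4)), -1))), -101) = Mul(Add(14, Mul(4, Add(66, 4), Pow(Add(-5, Add(66, 4)), -1))), -101) = Mul(Add(14, Mul(4, 70, Pow(Add(-5, 70), -1))), -101) = Mul(Add(14, Mul(4, 70, Pow(65, -1))), -101) = Mul(Add(14, Mul(4, 70, Rational(1, 65))), -101) = Mul(Add(14, Rational(56, 13)), -101) = Mul(Rational(238, 13), -101) = Rational(-24038, 13)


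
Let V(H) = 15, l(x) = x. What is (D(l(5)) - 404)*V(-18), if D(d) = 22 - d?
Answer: -5805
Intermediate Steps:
(D(l(5)) - 404)*V(-18) = ((22 - 1*5) - 404)*15 = ((22 - 5) - 404)*15 = (17 - 404)*15 = -387*15 = -5805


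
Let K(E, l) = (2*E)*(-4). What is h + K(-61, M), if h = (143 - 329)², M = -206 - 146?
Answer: 35084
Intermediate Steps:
M = -352
K(E, l) = -8*E
h = 34596 (h = (-186)² = 34596)
h + K(-61, M) = 34596 - 8*(-61) = 34596 + 488 = 35084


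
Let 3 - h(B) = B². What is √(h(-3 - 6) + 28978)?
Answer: 170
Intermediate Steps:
h(B) = 3 - B²
√(h(-3 - 6) + 28978) = √((3 - (-3 - 6)²) + 28978) = √((3 - 1*(-9)²) + 28978) = √((3 - 1*81) + 28978) = √((3 - 81) + 28978) = √(-78 + 28978) = √28900 = 170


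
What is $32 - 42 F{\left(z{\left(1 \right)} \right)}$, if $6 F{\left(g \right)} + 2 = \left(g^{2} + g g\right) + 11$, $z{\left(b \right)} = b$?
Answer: $-45$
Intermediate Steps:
$F{\left(g \right)} = \frac{3}{2} + \frac{g^{2}}{3}$ ($F{\left(g \right)} = - \frac{1}{3} + \frac{\left(g^{2} + g g\right) + 11}{6} = - \frac{1}{3} + \frac{\left(g^{2} + g^{2}\right) + 11}{6} = - \frac{1}{3} + \frac{2 g^{2} + 11}{6} = - \frac{1}{3} + \frac{11 + 2 g^{2}}{6} = - \frac{1}{3} + \left(\frac{11}{6} + \frac{g^{2}}{3}\right) = \frac{3}{2} + \frac{g^{2}}{3}$)
$32 - 42 F{\left(z{\left(1 \right)} \right)} = 32 - 42 \left(\frac{3}{2} + \frac{1^{2}}{3}\right) = 32 - 42 \left(\frac{3}{2} + \frac{1}{3} \cdot 1\right) = 32 - 42 \left(\frac{3}{2} + \frac{1}{3}\right) = 32 - 77 = -45$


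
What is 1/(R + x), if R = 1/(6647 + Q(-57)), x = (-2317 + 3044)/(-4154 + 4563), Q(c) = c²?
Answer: 4047464/7194801 ≈ 0.56255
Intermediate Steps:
x = 727/409 ≈ 1.7775
R = 1/9896 (R = 1/(6647 + (-57)²) = 1/(6647 + 3249) = 1/9896 ≈ 0.00010105)
1/(R + x) = 1/(1/9896 + 727/409) = 1/(7194801/4047464) = 4047464/7194801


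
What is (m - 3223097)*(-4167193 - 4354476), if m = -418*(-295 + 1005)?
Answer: 29995226714713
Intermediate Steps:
m = -296780 (m = -418*710 = -296780)
(m - 3223097)*(-4167193 - 4354476) = (-296780 - 3223097)*(-4167193 - 4354476) = -3519877*(-8521669) = 29995226714713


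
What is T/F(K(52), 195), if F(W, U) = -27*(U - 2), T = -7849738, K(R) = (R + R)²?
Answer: 7849738/5211 ≈ 1506.4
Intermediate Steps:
K(R) = 4*R² (K(R) = (2*R)² = 4*R²)
F(W, U) = 54 - 27*U (F(W, U) = -27*(-2 + U) = 54 - 27*U)
T/F(K(52), 195) = -7849738/(54 - 27*195) = -7849738/(54 - 5265) = -7849738/(-5211) = -7849738*(-1/5211) = 7849738/5211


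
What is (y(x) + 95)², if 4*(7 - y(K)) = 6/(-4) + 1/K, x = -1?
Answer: 674041/64 ≈ 10532.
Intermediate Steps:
y(K) = 59/8 - 1/(4*K) (y(K) = 7 - (6/(-4) + 1/K)/4 = 7 - (6*(-¼) + 1/K)/4 = 7 - (-3/2 + 1/K)/4 = 7 + (3/8 - 1/(4*K)) = 59/8 - 1/(4*K))
(y(x) + 95)² = ((⅛)*(-2 + 59*(-1))/(-1) + 95)² = ((⅛)*(-1)*(-2 - 59) + 95)² = ((⅛)*(-1)*(-61) + 95)² = (61/8 + 95)² = (821/8)² = 674041/64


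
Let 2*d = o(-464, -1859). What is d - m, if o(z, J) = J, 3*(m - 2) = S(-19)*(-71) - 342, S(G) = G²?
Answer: 46357/6 ≈ 7726.2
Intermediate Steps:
m = -25967/3 (m = 2 + ((-19)²*(-71) - 342)/3 = 2 + (361*(-71) - 342)/3 = 2 + (-25631 - 342)/3 = 2 + (⅓)*(-25973) = 2 - 25973/3 = -25967/3 ≈ -8655.7)
d = -1859/2 (d = (½)*(-1859) = -1859/2 ≈ -929.50)
d - m = -1859/2 - 1*(-25967/3) = -1859/2 + 25967/3 = 46357/6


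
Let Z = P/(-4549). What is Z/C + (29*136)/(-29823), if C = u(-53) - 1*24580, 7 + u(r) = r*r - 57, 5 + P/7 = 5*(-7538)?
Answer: -79923314131/592448299509 ≈ -0.13490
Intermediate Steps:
P = -263865 (P = -35 + 7*(5*(-7538)) = -35 + 7*(-37690) = -35 - 263830 = -263865)
u(r) = -64 + r² (u(r) = -7 + (r*r - 57) = -7 + (r² - 57) = -7 + (-57 + r²) = -64 + r²)
C = -21835 (C = (-64 + (-53)²) - 1*24580 = (-64 + 2809) - 24580 = 2745 - 24580 = -21835)
Z = 263865/4549 (Z = -263865/(-4549) = -263865*(-1/4549) = 263865/4549 ≈ 58.005)
Z/C + (29*136)/(-29823) = (263865/4549)/(-21835) + (29*136)/(-29823) = (263865/4549)*(-1/21835) + 3944*(-1/29823) = -52773/19865483 - 3944/29823 = -79923314131/592448299509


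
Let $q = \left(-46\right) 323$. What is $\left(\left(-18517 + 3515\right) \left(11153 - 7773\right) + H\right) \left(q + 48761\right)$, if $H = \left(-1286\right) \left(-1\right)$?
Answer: $-1719067685022$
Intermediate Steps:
$q = -14858$
$H = 1286$
$\left(\left(-18517 + 3515\right) \left(11153 - 7773\right) + H\right) \left(q + 48761\right) = \left(\left(-18517 + 3515\right) \left(11153 - 7773\right) + 1286\right) \left(-14858 + 48761\right) = \left(\left(-15002\right) 3380 + 1286\right) 33903 = \left(-50706760 + 1286\right) 33903 = \left(-50705474\right) 33903 = -1719067685022$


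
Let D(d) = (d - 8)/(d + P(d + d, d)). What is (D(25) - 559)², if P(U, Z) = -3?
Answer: 150822961/484 ≈ 3.1162e+5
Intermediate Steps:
D(d) = (-8 + d)/(-3 + d) (D(d) = (d - 8)/(d - 3) = (-8 + d)/(-3 + d))
(D(25) - 559)² = ((-8 + 25)/(-3 + 25) - 559)² = (17/22 - 559)² = (-12281/22)² = 150822961/484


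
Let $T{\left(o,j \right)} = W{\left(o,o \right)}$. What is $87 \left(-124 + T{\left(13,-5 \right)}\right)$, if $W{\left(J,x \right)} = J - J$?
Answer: $-10788$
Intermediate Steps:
$W{\left(J,x \right)} = 0$
$T{\left(o,j \right)} = 0$
$87 \left(-124 + T{\left(13,-5 \right)}\right) = 87 \left(-124 + 0\right) = 87 \left(-124\right) = -10788$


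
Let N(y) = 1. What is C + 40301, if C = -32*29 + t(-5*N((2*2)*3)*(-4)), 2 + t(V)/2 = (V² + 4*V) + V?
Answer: 40369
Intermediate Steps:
t(V) = -4 + 2*V² + 10*V (t(V) = -4 + 2*((V² + 4*V) + V) = -4 + 2*(V² + 5*V) = -4 + (2*V² + 10*V) = -4 + 2*V² + 10*V)
C = 68 (C = -32*29 + (-4 + 2*(-5*1*(-4))² + 10*(-5*1*(-4))) = -928 + (-4 + 2*(-5*(-4))² + 10*(-5*(-4))) = -928 + (-4 + 2*20² + 10*20) = -928 + (-4 + 2*400 + 200) = -928 + (-4 + 800 + 200) = -928 + 996 = 68)
C + 40301 = 68 + 40301 = 40369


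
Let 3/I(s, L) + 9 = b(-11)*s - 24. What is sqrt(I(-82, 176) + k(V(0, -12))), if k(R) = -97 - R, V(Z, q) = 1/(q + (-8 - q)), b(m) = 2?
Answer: I*sqrt(60163406)/788 ≈ 9.8433*I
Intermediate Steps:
I(s, L) = 3/(-33 + 2*s) (I(s, L) = 3/(-9 + (2*s - 24)) = 3/(-9 + (-24 + 2*s)) = 3/(-33 + 2*s))
V(Z, q) = -1/8 (V(Z, q) = 1/(-8) = -1/8)
sqrt(I(-82, 176) + k(V(0, -12))) = sqrt(3/(-33 + 2*(-82)) + (-97 - 1*(-1/8))) = sqrt(3/(-33 - 164) + (-97 + 1/8)) = sqrt(3/(-197) - 775/8) = sqrt(3*(-1/197) - 775/8) = sqrt(-3/197 - 775/8) = sqrt(-152699/1576) = I*sqrt(60163406)/788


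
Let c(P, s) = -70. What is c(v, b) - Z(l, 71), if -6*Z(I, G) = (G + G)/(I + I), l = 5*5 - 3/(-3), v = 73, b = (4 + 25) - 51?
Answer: -10849/156 ≈ -69.545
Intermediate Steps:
b = -22 (b = 29 - 51 = -22)
l = 26 (l = 25 - 3*(-⅓) = 25 + 1 = 26)
Z(I, G) = -G/(6*I) (Z(I, G) = -(G + G)/(6*(I + I)) = -2*G/(6*(2*I)) = -2*G*1/(2*I)/6 = -G/(6*I))
c(v, b) - Z(l, 71) = -70 - (-1)*71/(6*26) = -70 - 1*(-71/156) = -70 + 71/156 = -10849/156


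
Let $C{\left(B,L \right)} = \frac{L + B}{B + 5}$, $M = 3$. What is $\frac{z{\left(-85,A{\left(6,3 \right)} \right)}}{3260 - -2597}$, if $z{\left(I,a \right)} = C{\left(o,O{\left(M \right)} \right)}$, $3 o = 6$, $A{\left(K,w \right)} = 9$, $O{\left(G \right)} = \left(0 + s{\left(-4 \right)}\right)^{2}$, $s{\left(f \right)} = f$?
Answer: $\frac{18}{40999} \approx 0.00043904$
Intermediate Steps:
$O{\left(G \right)} = 16$ ($O{\left(G \right)} = \left(0 - 4\right)^{2} = \left(-4\right)^{2} = 16$)
$o = 2$ ($o = \frac{1}{3} \cdot 6 = 2$)
$C{\left(B,L \right)} = \frac{B + L}{5 + B}$
$z{\left(I,a \right)} = \frac{18}{7}$ ($z{\left(I,a \right)} = \frac{2 + 16}{5 + 2} = \frac{1}{7} \cdot 18 = \frac{18}{7}$)
$\frac{z{\left(-85,A{\left(6,3 \right)} \right)}}{3260 - -2597} = \frac{18}{7 \left(3260 - -2597\right)} = \frac{18}{7 \left(3260 + 2597\right)} = \frac{18}{7 \cdot 5857} = \frac{18}{7} \cdot \frac{1}{5857} = \frac{18}{40999}$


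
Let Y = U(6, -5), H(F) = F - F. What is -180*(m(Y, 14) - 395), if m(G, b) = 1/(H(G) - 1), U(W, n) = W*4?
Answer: 71280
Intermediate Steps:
H(F) = 0
U(W, n) = 4*W
Y = 24 (Y = 4*6 = 24)
m(G, b) = -1 (m(G, b) = 1/(0 - 1) = 1/(-1) = -1)
-180*(m(Y, 14) - 395) = -180*(-1 - 395) = -180*(-396) = 71280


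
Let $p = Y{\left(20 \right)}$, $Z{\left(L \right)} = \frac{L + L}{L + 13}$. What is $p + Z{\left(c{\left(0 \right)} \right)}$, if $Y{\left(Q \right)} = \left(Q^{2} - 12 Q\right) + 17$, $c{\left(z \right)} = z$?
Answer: $177$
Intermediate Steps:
$Y{\left(Q \right)} = 17 + Q^{2} - 12 Q$
$Z{\left(L \right)} = \frac{2 L}{13 + L}$
$p = 177$ ($p = 17 + 20^{2} - 240 = 17 + 400 - 240 = 177$)
$p + Z{\left(c{\left(0 \right)} \right)} = 177 + 2 \cdot 0 \frac{1}{13 + 0} = 177 + 2 \cdot 0 \cdot \frac{1}{13} = 177 + 0 = 177$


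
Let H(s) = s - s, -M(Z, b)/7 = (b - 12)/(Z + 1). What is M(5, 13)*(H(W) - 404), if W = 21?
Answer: 1414/3 ≈ 471.33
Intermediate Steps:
M(Z, b) = -7*(-12 + b)/(1 + Z) (M(Z, b) = -7*(b - 12)/(Z + 1) = -7*(-12 + b)/(1 + Z))
H(s) = 0
M(5, 13)*(H(W) - 404) = (7*(12 - 1*13)/(1 + 5))*(0 - 404) = (7*(12 - 13)/6)*(-404) = (7*(1/6)*(-1))*(-404) = -7/6*(-404) = 1414/3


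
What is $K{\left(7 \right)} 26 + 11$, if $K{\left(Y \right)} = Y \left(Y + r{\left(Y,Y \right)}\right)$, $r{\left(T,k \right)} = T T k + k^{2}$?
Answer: $72629$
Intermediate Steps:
$r{\left(T,k \right)} = k^{2} + k T^{2}$ ($r{\left(T,k \right)} = T^{2} k + k^{2} = k T^{2} + k^{2} = k^{2} + k T^{2}$)
$K{\left(Y \right)} = Y \left(Y + Y \left(Y + Y^{2}\right)\right)$
$K{\left(7 \right)} 26 + 11 = 7^{2} \left(1 + 7 \left(1 + 7\right)\right) 26 + 11 = 49 \left(1 + 7 \cdot 8\right) 26 + 11 = 49 \left(1 + 56\right) 26 + 11 = 49 \cdot 57 \cdot 26 + 11 = 2793 \cdot 26 + 11 = 72618 + 11 = 72629$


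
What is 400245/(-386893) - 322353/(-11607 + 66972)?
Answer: -48958561218/7140110315 ≈ -6.8568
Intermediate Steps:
400245/(-386893) - 322353/(-11607 + 66972) = 400245*(-1/386893) - 322353/55365 = -400245/386893 - 322353*1/55365 = -400245/386893 - 107451/18455 = -48958561218/7140110315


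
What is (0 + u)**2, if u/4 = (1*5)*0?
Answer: 0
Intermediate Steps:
u = 0 (u = 4*((1*5)*0) = 4*(5*0) = 4*0 = 0)
(0 + u)**2 = (0 + 0)**2 = 0**2 = 0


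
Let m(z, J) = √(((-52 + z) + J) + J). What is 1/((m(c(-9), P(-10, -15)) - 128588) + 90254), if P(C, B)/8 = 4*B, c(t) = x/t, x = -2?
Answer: -172503/6612734555 - 3*I*√9106/13225469110 ≈ -2.6086e-5 - 2.1646e-8*I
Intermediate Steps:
c(t) = -2/t
P(C, B) = 32*B (P(C, B) = 8*(4*B) = 32*B)
m(z, J) = √(-52 + z + 2*J) (m(z, J) = √((-52 + J + z) + J) = √(-52 + z + 2*J))
1/((m(c(-9), P(-10, -15)) - 128588) + 90254) = 1/((√(-52 - 2/(-9) + 2*(32*(-15))) - 128588) + 90254) = 1/((√(-52 - 2*(-⅑) + 2*(-480)) - 128588) + 90254) = 1/((√(-52 + 2/9 - 960) - 128588) + 90254) = 1/((√(-9106/9) - 128588) + 90254) = 1/((I*√9106/3 - 128588) + 90254) = 1/((-128588 + I*√9106/3) + 90254) = 1/(-38334 + I*√9106/3)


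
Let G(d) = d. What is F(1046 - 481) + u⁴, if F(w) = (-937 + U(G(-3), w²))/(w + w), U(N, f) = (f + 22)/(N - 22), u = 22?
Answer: 3308694664/14125 ≈ 2.3424e+5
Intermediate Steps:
U(N, f) = (22 + f)/(-22 + N)
F(w) = (-23447/25 - w²/25)/(2*w) (F(w) = (-937 + (22 + w²)/(-22 - 3))/(w + w) = (-937 + (22 + w²)/(-25))/((2*w)) = (-937 - (22 + w²)/25)*(1/(2*w)) = (-937 + (-22/25 - w²/25))*(1/(2*w)) = (-23447/25 - w²/25)*(1/(2*w)) = (-23447/25 - w²/25)/(2*w))
F(1046 - 481) + u⁴ = (-23447 - (1046 - 481)²)/(50*(1046 - 481)) + 22⁴ = (1/50)*(-23447 - 1*565²)/565 + 234256 = (1/50)*(1/565)*(-23447 - 1*319225) + 234256 = (1/50)*(1/565)*(-23447 - 319225) + 234256 = (1/50)*(1/565)*(-342672) + 234256 = -171336/14125 + 234256 = 3308694664/14125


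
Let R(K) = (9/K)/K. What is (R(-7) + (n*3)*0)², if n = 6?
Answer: 81/2401 ≈ 0.033736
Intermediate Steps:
R(K) = 9/K²
(R(-7) + (n*3)*0)² = (9/(-7)² + (6*3)*0)² = (9*(1/49) + 18*0)² = (9/49 + 0)² = (9/49)² = 81/2401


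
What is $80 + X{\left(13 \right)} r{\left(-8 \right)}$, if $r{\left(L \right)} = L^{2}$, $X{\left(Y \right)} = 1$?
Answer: $144$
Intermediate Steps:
$80 + X{\left(13 \right)} r{\left(-8 \right)} = 80 + 1 \left(-8\right)^{2} = 80 + 1 \cdot 64 = 80 + 64 = 144$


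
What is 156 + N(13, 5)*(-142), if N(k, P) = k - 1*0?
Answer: -1690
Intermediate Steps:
N(k, P) = k (N(k, P) = k + 0 = k)
156 + N(13, 5)*(-142) = 156 + 13*(-142) = 156 - 1846 = -1690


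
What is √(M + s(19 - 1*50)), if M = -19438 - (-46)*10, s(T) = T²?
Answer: I*√18017 ≈ 134.23*I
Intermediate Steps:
M = -18978 (M = -19438 - 1*(-460) = -19438 + 460 = -18978)
√(M + s(19 - 1*50)) = √(-18978 + (19 - 1*50)²) = √(-18978 + (19 - 50)²) = √(-18978 + (-31)²) = √(-18978 + 961) = √(-18017) = I*√18017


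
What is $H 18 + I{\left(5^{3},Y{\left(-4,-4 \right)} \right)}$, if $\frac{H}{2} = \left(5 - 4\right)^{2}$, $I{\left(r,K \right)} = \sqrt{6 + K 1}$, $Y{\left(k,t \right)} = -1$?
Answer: $36 + \sqrt{5} \approx 38.236$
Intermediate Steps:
$I{\left(r,K \right)} = \sqrt{6 + K}$
$H = 2$ ($H = 2 \left(5 - 4\right)^{2} = 2 \cdot 1^{2} = 2 \cdot 1 = 2$)
$H 18 + I{\left(5^{3},Y{\left(-4,-4 \right)} \right)} = 2 \cdot 18 + \sqrt{6 - 1} = 36 + \sqrt{5}$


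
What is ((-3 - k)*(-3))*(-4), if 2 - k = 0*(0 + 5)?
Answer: -60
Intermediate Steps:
k = 2 (k = 2 - 0*(0 + 5) = 2 - 0*5 = 2 - 1*0 = 2 + 0 = 2)
((-3 - k)*(-3))*(-4) = ((-3 - 1*2)*(-3))*(-4) = ((-3 - 2)*(-3))*(-4) = -5*(-3)*(-4) = 15*(-4) = -60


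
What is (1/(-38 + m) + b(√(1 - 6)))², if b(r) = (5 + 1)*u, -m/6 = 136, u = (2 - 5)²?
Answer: 2126593225/729316 ≈ 2915.9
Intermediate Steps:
u = 9 (u = (-3)² = 9)
m = -816 (m = -6*136 = -816)
b(r) = 54 (b(r) = (5 + 1)*9 = 6*9 = 54)
(1/(-38 + m) + b(√(1 - 6)))² = (1/(-38 - 816) + 54)² = (1/(-854) + 54)² = (-1/854 + 54)² = (46115/854)² = 2126593225/729316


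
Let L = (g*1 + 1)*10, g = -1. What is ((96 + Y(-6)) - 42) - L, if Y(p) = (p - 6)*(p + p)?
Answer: 198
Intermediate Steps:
Y(p) = 2*p*(-6 + p) (Y(p) = (-6 + p)*(2*p) = 2*p*(-6 + p))
L = 0 (L = (-1*1 + 1)*10 = (-1 + 1)*10 = 0*10 = 0)
((96 + Y(-6)) - 42) - L = ((96 + 2*(-6)*(-6 - 6)) - 42) - 1*0 = ((96 + 2*(-6)*(-12)) - 42) + 0 = ((96 + 144) - 42) + 0 = (240 - 42) + 0 = 198 + 0 = 198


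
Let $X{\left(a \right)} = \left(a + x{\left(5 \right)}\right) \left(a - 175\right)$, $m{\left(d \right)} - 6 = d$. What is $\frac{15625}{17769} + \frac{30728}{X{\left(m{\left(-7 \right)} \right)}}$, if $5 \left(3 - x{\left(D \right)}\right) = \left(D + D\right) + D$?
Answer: $\frac{68594479}{390918} \approx 175.47$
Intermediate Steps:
$x{\left(D \right)} = 3 - \frac{3 D}{5}$ ($x{\left(D \right)} = 3 - \frac{\left(D + D\right) + D}{5} = 3 - \frac{2 D + D}{5} = 3 - \frac{3 D}{5}$)
$m{\left(d \right)} = 6 + d$
$X{\left(a \right)} = a \left(-175 + a\right)$ ($X{\left(a \right)} = \left(a + \left(3 - 3\right)\right) \left(a - 175\right) = \left(a + \left(3 - 3\right)\right) \left(-175 + a\right) = \left(a + 0\right) \left(-175 + a\right) = a \left(-175 + a\right)$)
$\frac{15625}{17769} + \frac{30728}{X{\left(m{\left(-7 \right)} \right)}} = \frac{15625}{17769} + \frac{30728}{\left(6 - 7\right) \left(-175 + \left(6 - 7\right)\right)} = 15625 \cdot \frac{1}{17769} + \frac{30728}{\left(-1\right) \left(-175 - 1\right)} = \frac{15625}{17769} + \frac{30728}{\left(-1\right) \left(-176\right)} = \frac{15625}{17769} + \frac{30728}{176} = \frac{15625}{17769} + 30728 \cdot \frac{1}{176} = \frac{15625}{17769} + \frac{3841}{22} = \frac{68594479}{390918}$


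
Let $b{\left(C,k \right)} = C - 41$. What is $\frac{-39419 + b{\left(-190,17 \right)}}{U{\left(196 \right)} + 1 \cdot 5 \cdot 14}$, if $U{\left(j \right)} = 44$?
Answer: $- \frac{19825}{57} \approx -347.81$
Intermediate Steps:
$b{\left(C,k \right)} = -41 + C$ ($b{\left(C,k \right)} = C - 41 = -41 + C$)
$\frac{-39419 + b{\left(-190,17 \right)}}{U{\left(196 \right)} + 1 \cdot 5 \cdot 14} = \frac{-39419 - 231}{44 + 1 \cdot 5 \cdot 14} = \frac{-39419 - 231}{44 + 5 \cdot 14} = - \frac{39650}{44 + 70} = - \frac{39650}{114} = \left(-39650\right) \frac{1}{114} = - \frac{19825}{57}$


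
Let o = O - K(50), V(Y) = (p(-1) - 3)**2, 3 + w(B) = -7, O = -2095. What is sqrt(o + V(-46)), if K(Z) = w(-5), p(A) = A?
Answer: I*sqrt(2069) ≈ 45.486*I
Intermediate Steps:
w(B) = -10 (w(B) = -3 - 7 = -10)
V(Y) = 16 (V(Y) = (-1 - 3)**2 = (-4)**2 = 16)
K(Z) = -10
o = -2085 (o = -2095 - 1*(-10) = -2095 + 10 = -2085)
sqrt(o + V(-46)) = sqrt(-2085 + 16) = sqrt(-2069) = I*sqrt(2069)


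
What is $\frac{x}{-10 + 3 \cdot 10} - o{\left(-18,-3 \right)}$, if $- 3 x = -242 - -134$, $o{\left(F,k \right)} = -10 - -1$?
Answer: $\frac{54}{5} \approx 10.8$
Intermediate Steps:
$o{\left(F,k \right)} = -9$ ($o{\left(F,k \right)} = -10 + 1 = -9$)
$x = 36$ ($x = - \frac{-242 - -134}{3} = - \frac{-242 + 134}{3} = \left(- \frac{1}{3}\right) \left(-108\right) = 36$)
$\frac{x}{-10 + 3 \cdot 10} - o{\left(-18,-3 \right)} = \frac{36}{-10 + 3 \cdot 10} - -9 = \frac{36}{-10 + 30} + 9 = \frac{36}{20} + 9 = 36 \cdot \frac{1}{20} + 9 = \frac{9}{5} + 9 = \frac{54}{5}$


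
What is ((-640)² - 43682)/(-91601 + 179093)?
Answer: 182959/43746 ≈ 4.1823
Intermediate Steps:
((-640)² - 43682)/(-91601 + 179093) = (409600 - 43682)/87492 = 365918*(1/87492) = 182959/43746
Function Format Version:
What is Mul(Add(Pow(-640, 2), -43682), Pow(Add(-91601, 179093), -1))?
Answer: Rational(182959, 43746) ≈ 4.1823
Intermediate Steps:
Mul(Add(Pow(-640, 2), -43682), Pow(Add(-91601, 179093), -1)) = Mul(Add(409600, -43682), Pow(87492, -1)) = Mul(365918, Rational(1, 87492)) = Rational(182959, 43746)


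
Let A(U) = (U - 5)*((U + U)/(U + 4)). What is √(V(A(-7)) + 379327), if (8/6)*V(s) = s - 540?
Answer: 32*√370 ≈ 615.53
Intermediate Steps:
A(U) = 2*U*(-5 + U)/(4 + U) (A(U) = (-5 + U)*((2*U)/(4 + U)) = (-5 + U)*(2*U/(4 + U)) = 2*U*(-5 + U)/(4 + U))
V(s) = -405 + 3*s/4 (V(s) = 3*(s - 540)/4 = 3*(-540 + s)/4 = -405 + 3*s/4)
√(V(A(-7)) + 379327) = √((-405 + 3*(2*(-7)*(-5 - 7)/(4 - 7))/4) + 379327) = √((-405 + 3*(2*(-7)*(-12)/(-3))/4) + 379327) = √((-405 + 3*(2*(-7)*(-⅓)*(-12))/4) + 379327) = √((-405 + (¾)*(-56)) + 379327) = √((-405 - 42) + 379327) = √(-447 + 379327) = √378880 = 32*√370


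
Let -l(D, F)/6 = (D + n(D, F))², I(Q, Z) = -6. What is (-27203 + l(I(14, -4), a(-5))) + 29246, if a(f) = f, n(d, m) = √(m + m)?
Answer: 1887 + 72*I*√10 ≈ 1887.0 + 227.68*I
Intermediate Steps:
n(d, m) = √2*√m (n(d, m) = √(2*m) = √2*√m)
l(D, F) = -6*(D + √2*√F)²
(-27203 + l(I(14, -4), a(-5))) + 29246 = (-27203 - 6*(-6 + √2*√(-5))²) + 29246 = (-27203 - 6*(-6 + √2*(I*√5))²) + 29246 = (-27203 - 6*(-6 + I*√10)²) + 29246 = 2043 - 6*(-6 + I*√10)²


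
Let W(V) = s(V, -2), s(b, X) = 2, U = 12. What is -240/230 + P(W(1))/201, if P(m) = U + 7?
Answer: -4387/4623 ≈ -0.94895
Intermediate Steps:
W(V) = 2
P(m) = 19 (P(m) = 12 + 7 = 19)
-240/230 + P(W(1))/201 = -240/230 + 19/201 = -240*1/230 + 19*(1/201) = -24/23 + 19/201 = -4387/4623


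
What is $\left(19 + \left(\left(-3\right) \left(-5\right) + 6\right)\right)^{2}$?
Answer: $1600$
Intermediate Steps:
$\left(19 + \left(\left(-3\right) \left(-5\right) + 6\right)\right)^{2} = \left(19 + \left(15 + 6\right)\right)^{2} = \left(19 + 21\right)^{2} = 40^{2} = 1600$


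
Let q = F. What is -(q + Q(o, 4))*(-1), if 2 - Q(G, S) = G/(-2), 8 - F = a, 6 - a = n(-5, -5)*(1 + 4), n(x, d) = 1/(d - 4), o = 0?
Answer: 31/9 ≈ 3.4444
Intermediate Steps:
n(x, d) = 1/(-4 + d)
a = 59/9 (a = 6 - (1 + 4)/(-4 - 5) = 6 - 5/(-9) = 6 - (-1)*5/9 = 6 - 1*(-5/9) = 6 + 5/9 = 59/9 ≈ 6.5556)
F = 13/9 (F = 8 - 1*59/9 = 8 - 59/9 = 13/9 ≈ 1.4444)
Q(G, S) = 2 + G/2 (Q(G, S) = 2 - G/(-2) = 2 - G*(-1)/2 = 2 - (-1)*G/2 = 2 + G/2)
q = 13/9 ≈ 1.4444
-(q + Q(o, 4))*(-1) = -(13/9 + (2 + (½)*0))*(-1) = -(13/9 + (2 + 0))*(-1) = -(13/9 + 2)*(-1) = -31*(-1)/9 = -1*(-31/9) = 31/9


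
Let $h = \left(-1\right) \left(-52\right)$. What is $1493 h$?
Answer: $77636$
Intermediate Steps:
$h = 52$
$1493 h = 1493 \cdot 52 = 77636$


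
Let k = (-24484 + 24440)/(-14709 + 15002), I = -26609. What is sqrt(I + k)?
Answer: I*sqrt(2284368933)/293 ≈ 163.12*I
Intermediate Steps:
k = -44/293 ≈ -0.15017
sqrt(I + k) = sqrt(-26609 - 44/293) = sqrt(-7796481/293) = I*sqrt(2284368933)/293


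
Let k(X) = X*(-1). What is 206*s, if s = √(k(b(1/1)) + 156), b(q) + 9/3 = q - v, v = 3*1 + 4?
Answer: 206*√165 ≈ 2646.1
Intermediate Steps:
v = 7 (v = 3 + 4 = 7)
b(q) = -10 + q (b(q) = -3 + (q - 1*7) = -3 + (q - 7) = -3 + (-7 + q) = -10 + q)
k(X) = -X
s = √165 (s = √(-(-10 + 1/1) + 156) = √(-(-10 + 1) + 156) = √(-1*(-9) + 156) = √(9 + 156) = √165 ≈ 12.845)
206*s = 206*√165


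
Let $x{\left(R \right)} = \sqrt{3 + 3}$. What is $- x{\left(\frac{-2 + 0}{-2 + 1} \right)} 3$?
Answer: $- 3 \sqrt{6} \approx -7.3485$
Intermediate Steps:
$x{\left(R \right)} = \sqrt{6}$
$- x{\left(\frac{-2 + 0}{-2 + 1} \right)} 3 = - \sqrt{6} \cdot 3 = - 3 \sqrt{6}$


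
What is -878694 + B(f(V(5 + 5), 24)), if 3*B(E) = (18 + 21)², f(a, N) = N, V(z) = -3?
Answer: -878187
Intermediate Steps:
B(E) = 507 (B(E) = (18 + 21)²/3 = (⅓)*39² = (⅓)*1521 = 507)
-878694 + B(f(V(5 + 5), 24)) = -878694 + 507 = -878187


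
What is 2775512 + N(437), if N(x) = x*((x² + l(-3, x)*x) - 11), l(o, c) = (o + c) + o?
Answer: 168531797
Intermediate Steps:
l(o, c) = c + 2*o (l(o, c) = (c + o) + o = c + 2*o)
N(x) = x*(-11 + x² + x*(-6 + x)) (N(x) = x*((x² + (x + 2*(-3))*x) - 11) = x*((x² + (x - 6)*x) - 11) = x*((x² + (-6 + x)*x) - 11) = x*((x² + x*(-6 + x)) - 11) = x*(-11 + x² + x*(-6 + x)))
2775512 + N(437) = 2775512 + 437*(-11 + 437² + 437*(-6 + 437)) = 2775512 + 437*(-11 + 190969 + 437*431) = 2775512 + 437*(-11 + 190969 + 188347) = 2775512 + 437*379305 = 2775512 + 165756285 = 168531797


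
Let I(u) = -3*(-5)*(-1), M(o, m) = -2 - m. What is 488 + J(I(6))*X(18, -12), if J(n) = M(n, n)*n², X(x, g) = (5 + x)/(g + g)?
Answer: -18521/8 ≈ -2315.1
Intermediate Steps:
I(u) = -15 (I(u) = 15*(-1) = -15)
X(x, g) = (5 + x)/(2*g) (X(x, g) = (5 + x)/((2*g)) = (5 + x)*(1/(2*g)) = (5 + x)/(2*g))
J(n) = n²*(-2 - n) (J(n) = (-2 - n)*n² = n²*(-2 - n))
488 + J(I(6))*X(18, -12) = 488 + ((-15)²*(-2 - 1*(-15)))*((½)*(5 + 18)/(-12)) = 488 + (225*(-2 + 15))*((½)*(-1/12)*23) = 488 + (225*13)*(-23/24) = 488 + 2925*(-23/24) = 488 - 22425/8 = -18521/8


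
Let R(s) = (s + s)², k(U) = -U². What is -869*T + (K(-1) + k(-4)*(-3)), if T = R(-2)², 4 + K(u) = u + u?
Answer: -222422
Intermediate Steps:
R(s) = 4*s² (R(s) = (2*s)² = 4*s²)
K(u) = -4 + 2*u (K(u) = -4 + (u + u) = -4 + 2*u)
T = 256 (T = (4*(-2)²)² = (4*4)² = 16² = 256)
-869*T + (K(-1) + k(-4)*(-3)) = -869*256 + ((-4 + 2*(-1)) - 1*(-4)²*(-3)) = -222464 + ((-4 - 2) - 1*16*(-3)) = -222464 + (-6 - 16*(-3)) = -222464 + (-6 + 48) = -222464 + 42 = -222422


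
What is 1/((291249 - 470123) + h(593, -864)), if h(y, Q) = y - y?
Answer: -1/178874 ≈ -5.5905e-6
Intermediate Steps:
h(y, Q) = 0
1/((291249 - 470123) + h(593, -864)) = 1/((291249 - 470123) + 0) = 1/(-178874 + 0) = 1/(-178874) = -1/178874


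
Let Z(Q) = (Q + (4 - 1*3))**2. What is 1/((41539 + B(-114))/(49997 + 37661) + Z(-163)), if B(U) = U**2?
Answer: 87658/2300551087 ≈ 3.8103e-5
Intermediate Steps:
Z(Q) = (1 + Q)**2 (Z(Q) = (Q + (4 - 3))**2 = (Q + 1)**2 = (1 + Q)**2)
1/((41539 + B(-114))/(49997 + 37661) + Z(-163)) = 1/((41539 + (-114)**2)/(49997 + 37661) + (1 - 163)**2) = 1/((41539 + 12996)/87658 + (-162)**2) = 1/(54535*(1/87658) + 26244) = 1/(54535/87658 + 26244) = 1/(2300551087/87658) = 87658/2300551087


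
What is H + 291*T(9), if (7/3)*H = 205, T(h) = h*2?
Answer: 37281/7 ≈ 5325.9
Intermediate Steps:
T(h) = 2*h
H = 615/7 (H = (3/7)*205 = 615/7 ≈ 87.857)
H + 291*T(9) = 615/7 + 291*(2*9) = 615/7 + 291*18 = 615/7 + 5238 = 37281/7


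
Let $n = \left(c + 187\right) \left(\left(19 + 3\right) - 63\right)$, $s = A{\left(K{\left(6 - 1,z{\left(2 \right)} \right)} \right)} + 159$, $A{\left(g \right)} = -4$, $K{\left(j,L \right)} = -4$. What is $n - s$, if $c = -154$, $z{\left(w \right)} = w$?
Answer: $-1508$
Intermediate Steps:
$s = 155$ ($s = -4 + 159 = 155$)
$n = -1353$ ($n = \left(-154 + 187\right) \left(\left(19 + 3\right) - 63\right) = 33 \left(22 - 63\right) = 33 \left(-41\right) = -1353$)
$n - s = -1353 - 155 = -1508$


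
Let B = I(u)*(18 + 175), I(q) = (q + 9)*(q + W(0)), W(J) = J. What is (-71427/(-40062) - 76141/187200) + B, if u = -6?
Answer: -333888613589/96148800 ≈ -3472.6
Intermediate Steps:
I(q) = q*(9 + q) (I(q) = (q + 9)*(q + 0) = (9 + q)*q = q*(9 + q))
B = -3474 (B = (-6*(9 - 6))*(18 + 175) = -6*3*193 = -18*193 = -3474)
(-71427/(-40062) - 76141/187200) + B = (-71427/(-40062) - 76141/187200) - 3474 = (-71427*(-1/40062) - 76141*1/187200) - 3474 = (23809/13354 - 5857/14400) - 3474 = 132317611/96148800 - 3474 = -333888613589/96148800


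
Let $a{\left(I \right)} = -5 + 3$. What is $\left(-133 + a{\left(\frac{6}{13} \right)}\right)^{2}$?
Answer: $18225$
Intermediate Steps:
$a{\left(I \right)} = -2$
$\left(-133 + a{\left(\frac{6}{13} \right)}\right)^{2} = \left(-133 - 2\right)^{2} = \left(-135\right)^{2} = 18225$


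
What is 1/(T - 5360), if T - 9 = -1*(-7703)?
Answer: 1/2352 ≈ 0.00042517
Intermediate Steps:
T = 7712 (T = 9 - 1*(-7703) = 9 + 7703 = 7712)
1/(T - 5360) = 1/(7712 - 5360) = 1/2352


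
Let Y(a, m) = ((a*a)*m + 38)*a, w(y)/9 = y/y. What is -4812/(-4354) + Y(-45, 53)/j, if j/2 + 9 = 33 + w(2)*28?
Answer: -3505496061/400568 ≈ -8751.3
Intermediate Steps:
w(y) = 9 (w(y) = 9*(y/y) = 9*1 = 9)
Y(a, m) = a*(38 + m*a²) (Y(a, m) = (a²*m + 38)*a = (m*a² + 38)*a = (38 + m*a²)*a = a*(38 + m*a²))
j = 552 (j = -18 + 2*(33 + 9*28) = -18 + 2*(33 + 252) = -18 + 2*285 = -18 + 570 = 552)
-4812/(-4354) + Y(-45, 53)/j = -4812/(-4354) - 45*(38 + 53*(-45)²)/552 = -4812*(-1/4354) - 45*(38 + 53*2025)*(1/552) = 2406/2177 - 45*(38 + 107325)*(1/552) = 2406/2177 - 45*107363*(1/552) = 2406/2177 - 4831335*1/552 = 2406/2177 - 1610445/184 = -3505496061/400568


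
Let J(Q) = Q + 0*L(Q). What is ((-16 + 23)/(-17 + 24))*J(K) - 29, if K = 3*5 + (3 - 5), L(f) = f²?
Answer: -16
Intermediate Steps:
K = 13 (K = 15 - 2 = 13)
J(Q) = Q (J(Q) = Q + 0*Q² = Q + 0 = Q)
((-16 + 23)/(-17 + 24))*J(K) - 29 = ((-16 + 23)/(-17 + 24))*13 - 29 = (7/7)*13 - 29 = (7*(⅐))*13 - 29 = 1*13 - 29 = 13 - 29 = -16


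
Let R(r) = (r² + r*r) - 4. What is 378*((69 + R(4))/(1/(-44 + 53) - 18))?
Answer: -47142/23 ≈ -2049.7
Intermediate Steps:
R(r) = -4 + 2*r² (R(r) = (r² + r²) - 4 = 2*r² - 4 = -4 + 2*r²)
378*((69 + R(4))/(1/(-44 + 53) - 18)) = 378*((69 + (-4 + 2*4²))/(1/(-44 + 53) - 18)) = 378*((69 + (-4 + 2*16))/(1/9 - 18)) = 378*((69 + (-4 + 32))/(⅑ - 18)) = 378*((69 + 28)/(-161/9)) = 378*(97*(-9/161)) = 378*(-873/161) = -47142/23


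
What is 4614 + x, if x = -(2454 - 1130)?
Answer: 3290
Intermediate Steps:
x = -1324 (x = -1*1324 = -1324)
4614 + x = 4614 - 1324 = 3290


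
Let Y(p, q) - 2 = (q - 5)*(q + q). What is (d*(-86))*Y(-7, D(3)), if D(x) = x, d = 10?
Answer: 8600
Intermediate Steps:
Y(p, q) = 2 + 2*q*(-5 + q) (Y(p, q) = 2 + (q - 5)*(q + q) = 2 + (-5 + q)*(2*q) = 2 + 2*q*(-5 + q))
(d*(-86))*Y(-7, D(3)) = (10*(-86))*(2 - 10*3 + 2*3**2) = -860*(2 - 30 + 2*9) = -860*(2 - 30 + 18) = -860*(-10) = 8600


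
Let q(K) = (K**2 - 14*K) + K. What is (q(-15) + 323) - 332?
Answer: 411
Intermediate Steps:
q(K) = K**2 - 13*K
(q(-15) + 323) - 332 = (-15*(-13 - 15) + 323) - 332 = (-15*(-28) + 323) - 332 = (420 + 323) - 332 = 743 - 332 = 411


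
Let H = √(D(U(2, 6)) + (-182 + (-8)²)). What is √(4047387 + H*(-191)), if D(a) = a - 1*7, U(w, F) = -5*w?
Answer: √(4047387 - 573*I*√15) ≈ 2011.8 - 0.552*I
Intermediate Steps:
D(a) = -7 + a (D(a) = a - 7 = -7 + a)
H = 3*I*√15 (H = √((-7 - 5*2) + (-182 + (-8)²)) = √((-7 - 10) + (-182 + 64)) = √(-17 - 118) = √(-135) = 3*I*√15 ≈ 11.619*I)
√(4047387 + H*(-191)) = √(4047387 + (3*I*√15)*(-191)) = √(4047387 - 573*I*√15)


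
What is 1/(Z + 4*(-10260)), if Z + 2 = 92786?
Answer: 1/51744 ≈ 1.9326e-5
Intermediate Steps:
Z = 92784 (Z = -2 + 92786 = 92784)
1/(Z + 4*(-10260)) = 1/(92784 + 4*(-10260)) = 1/(92784 - 41040) = 1/51744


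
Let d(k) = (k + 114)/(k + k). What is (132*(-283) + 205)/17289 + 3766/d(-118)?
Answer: 3841474915/17289 ≈ 2.2219e+5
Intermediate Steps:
d(k) = (114 + k)/(2*k) (d(k) = (114 + k)/((2*k)) = (114 + k)*(1/(2*k)) = (114 + k)/(2*k))
(132*(-283) + 205)/17289 + 3766/d(-118) = (132*(-283) + 205)/17289 + 3766/(((½)*(114 - 118)/(-118))) = (-37356 + 205)*(1/17289) + 3766/(((½)*(-1/118)*(-4))) = -37151*1/17289 + 3766/(1/59) = -37151/17289 + 3766*59 = -37151/17289 + 222194 = 3841474915/17289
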